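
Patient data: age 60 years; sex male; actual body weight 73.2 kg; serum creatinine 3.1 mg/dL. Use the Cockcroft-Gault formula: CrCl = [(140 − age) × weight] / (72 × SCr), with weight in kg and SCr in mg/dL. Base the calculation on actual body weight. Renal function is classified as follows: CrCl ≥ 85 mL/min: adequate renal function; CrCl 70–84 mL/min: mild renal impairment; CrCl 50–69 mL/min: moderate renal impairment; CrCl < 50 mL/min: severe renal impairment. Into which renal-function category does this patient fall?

severe renal impairment

CrCl = (140 − 60) × 73.2 / (72 × 3.1) = 5856.0 / 223.20 ≈ 26.2 mL/min
26 mL/min falls in the 'severe renal impairment' range.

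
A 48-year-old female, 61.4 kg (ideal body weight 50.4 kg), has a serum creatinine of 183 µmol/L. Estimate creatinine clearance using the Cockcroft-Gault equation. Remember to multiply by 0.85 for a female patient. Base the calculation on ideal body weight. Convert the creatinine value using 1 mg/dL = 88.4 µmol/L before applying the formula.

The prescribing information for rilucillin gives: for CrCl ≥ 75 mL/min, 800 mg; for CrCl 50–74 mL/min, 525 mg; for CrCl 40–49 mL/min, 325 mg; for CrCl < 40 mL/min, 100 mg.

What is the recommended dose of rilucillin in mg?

100 mg

SCr = 183 / 88.4 = 2.07 mg/dL
CrCl = (140 − 48) × 50.4 / (72 × 2.07) × 0.85 = 4636.8 / 149.04 × 0.85 ≈ 26.4 mL/min
CrCl ≈ 26 mL/min → bracket < 40 mL/min.
Dose for this bracket: 100 mg.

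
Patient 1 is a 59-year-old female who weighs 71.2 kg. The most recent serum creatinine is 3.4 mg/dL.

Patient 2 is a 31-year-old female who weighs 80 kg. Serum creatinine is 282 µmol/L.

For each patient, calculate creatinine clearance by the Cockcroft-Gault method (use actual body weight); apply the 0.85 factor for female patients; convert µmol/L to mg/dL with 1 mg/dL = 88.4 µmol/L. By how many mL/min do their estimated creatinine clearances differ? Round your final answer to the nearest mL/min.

12 mL/min

Patient 1: CrCl = (140 − 59) × 71.2 / (72 × 3.4) × 0.85 = 5767.2 / 244.80 × 0.85 ≈ 20.0 mL/min
Patient 2: SCr = 282 / 88.4 = 3.19 mg/dL
Patient 2: CrCl = (140 − 31) × 80 / (72 × 3.19) × 0.85 = 8720.0 / 229.68 × 0.85 ≈ 32.3 mL/min
|20.0 − 32.3| = 12.3 mL/min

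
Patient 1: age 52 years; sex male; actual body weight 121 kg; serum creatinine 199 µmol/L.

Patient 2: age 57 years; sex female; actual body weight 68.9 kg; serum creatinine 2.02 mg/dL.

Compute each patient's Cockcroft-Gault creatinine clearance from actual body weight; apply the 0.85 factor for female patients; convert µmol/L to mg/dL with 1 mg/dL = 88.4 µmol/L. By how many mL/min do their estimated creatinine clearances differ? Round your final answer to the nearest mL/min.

Patient 1: SCr = 199 / 88.4 = 2.251 mg/dL
Patient 1: CrCl = (140 − 52) × 121 / (72 × 2.251) = 10648.0 / 162.07 ≈ 65.7 mL/min
Patient 2: CrCl = (140 − 57) × 68.9 / (72 × 2.02) × 0.85 = 5718.7 / 145.44 × 0.85 ≈ 33.4 mL/min
|65.7 − 33.4| = 32.3 mL/min

32 mL/min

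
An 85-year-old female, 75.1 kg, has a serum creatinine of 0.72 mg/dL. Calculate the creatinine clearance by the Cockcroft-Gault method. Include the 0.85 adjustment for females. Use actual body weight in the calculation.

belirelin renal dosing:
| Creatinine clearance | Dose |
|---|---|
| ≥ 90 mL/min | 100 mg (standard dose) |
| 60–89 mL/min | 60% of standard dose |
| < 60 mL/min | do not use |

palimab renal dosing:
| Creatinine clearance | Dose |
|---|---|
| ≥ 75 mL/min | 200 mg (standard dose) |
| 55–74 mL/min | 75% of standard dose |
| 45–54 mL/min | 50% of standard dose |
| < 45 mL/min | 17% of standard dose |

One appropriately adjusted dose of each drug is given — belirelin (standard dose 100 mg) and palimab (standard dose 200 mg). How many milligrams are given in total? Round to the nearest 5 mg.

CrCl = (140 − 85) × 75.1 / (72 × 0.72) × 0.85 = 4130.5 / 51.84 × 0.85 ≈ 67.7 mL/min
CrCl ≈ 68 mL/min.
belirelin: 60–89 mL/min → 60% of 100 mg = 60 mg.
palimab: 55–74 mL/min → 75% of 200 mg = 150 mg.
Total = 60 + 150 = 210 mg.

210 mg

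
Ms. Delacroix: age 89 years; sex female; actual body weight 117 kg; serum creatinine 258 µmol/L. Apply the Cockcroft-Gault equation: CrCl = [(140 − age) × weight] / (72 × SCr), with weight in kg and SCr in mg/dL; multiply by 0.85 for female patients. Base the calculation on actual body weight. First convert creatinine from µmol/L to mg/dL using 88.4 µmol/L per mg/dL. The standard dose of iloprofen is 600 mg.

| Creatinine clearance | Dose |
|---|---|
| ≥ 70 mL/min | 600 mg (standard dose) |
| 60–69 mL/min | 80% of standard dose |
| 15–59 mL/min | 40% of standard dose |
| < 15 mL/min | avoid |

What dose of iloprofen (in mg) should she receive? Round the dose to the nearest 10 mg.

SCr = 258 / 88.4 = 2.919 mg/dL
CrCl = (140 − 89) × 117 / (72 × 2.919) × 0.85 = 5967.0 / 210.17 × 0.85 ≈ 24.1 mL/min
CrCl ≈ 24 mL/min → bracket 15–59 mL/min.
40% of 600 mg = 240 mg

240 mg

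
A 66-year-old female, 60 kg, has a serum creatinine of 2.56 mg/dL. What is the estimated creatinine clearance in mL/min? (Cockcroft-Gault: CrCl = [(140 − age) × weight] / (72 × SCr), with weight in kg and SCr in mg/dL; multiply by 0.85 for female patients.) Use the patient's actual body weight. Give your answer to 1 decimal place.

20.5 mL/min

CrCl = (140 − 66) × 60 / (72 × 2.56) × 0.85 = 4440.0 / 184.32 × 0.85 ≈ 20.5 mL/min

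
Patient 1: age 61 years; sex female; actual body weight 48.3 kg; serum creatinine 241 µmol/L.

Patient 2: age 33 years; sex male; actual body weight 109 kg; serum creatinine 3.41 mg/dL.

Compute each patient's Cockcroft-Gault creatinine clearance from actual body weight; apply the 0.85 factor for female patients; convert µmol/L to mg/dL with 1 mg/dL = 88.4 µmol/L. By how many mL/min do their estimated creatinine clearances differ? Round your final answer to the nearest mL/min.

Patient 1: SCr = 241 / 88.4 = 2.726 mg/dL
Patient 1: CrCl = (140 − 61) × 48.3 / (72 × 2.726) × 0.85 = 3815.7 / 196.27 × 0.85 ≈ 16.5 mL/min
Patient 2: CrCl = (140 − 33) × 109 / (72 × 3.41) = 11663.0 / 245.52 ≈ 47.5 mL/min
|16.5 − 47.5| = 31.0 mL/min

31 mL/min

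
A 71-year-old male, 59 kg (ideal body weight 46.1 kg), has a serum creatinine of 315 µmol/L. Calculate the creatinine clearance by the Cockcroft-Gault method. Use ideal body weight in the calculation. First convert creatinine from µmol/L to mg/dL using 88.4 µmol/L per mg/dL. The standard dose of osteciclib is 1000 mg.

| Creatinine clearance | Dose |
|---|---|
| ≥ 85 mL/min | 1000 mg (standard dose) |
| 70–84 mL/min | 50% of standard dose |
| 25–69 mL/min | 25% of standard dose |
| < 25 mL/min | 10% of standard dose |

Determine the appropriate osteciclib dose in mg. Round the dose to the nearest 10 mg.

SCr = 315 / 88.4 = 3.563 mg/dL
CrCl = (140 − 71) × 46.1 / (72 × 3.563) = 3180.9 / 256.54 ≈ 12.4 mL/min
CrCl ≈ 12 mL/min → bracket < 25 mL/min.
10% of 1000 mg = 100 mg

100 mg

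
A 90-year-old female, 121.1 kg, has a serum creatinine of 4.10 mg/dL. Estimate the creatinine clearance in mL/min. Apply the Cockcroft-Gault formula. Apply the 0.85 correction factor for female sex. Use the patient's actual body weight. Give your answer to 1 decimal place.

17.4 mL/min

CrCl = (140 − 90) × 121.1 / (72 × 4.1) × 0.85 = 6055.0 / 295.20 × 0.85 ≈ 17.4 mL/min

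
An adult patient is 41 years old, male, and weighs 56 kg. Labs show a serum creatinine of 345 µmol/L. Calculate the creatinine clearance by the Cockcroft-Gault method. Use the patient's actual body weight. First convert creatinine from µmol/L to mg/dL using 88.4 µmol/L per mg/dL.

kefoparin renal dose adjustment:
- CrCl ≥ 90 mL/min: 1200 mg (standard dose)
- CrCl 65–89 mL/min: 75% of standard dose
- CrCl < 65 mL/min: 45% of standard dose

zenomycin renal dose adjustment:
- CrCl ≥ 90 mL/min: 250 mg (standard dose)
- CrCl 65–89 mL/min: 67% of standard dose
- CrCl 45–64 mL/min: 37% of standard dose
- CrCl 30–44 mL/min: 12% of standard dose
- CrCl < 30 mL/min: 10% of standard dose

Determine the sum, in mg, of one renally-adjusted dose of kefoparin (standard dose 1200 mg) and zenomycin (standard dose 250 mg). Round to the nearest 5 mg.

565 mg

SCr = 345 / 88.4 = 3.903 mg/dL
CrCl = (140 − 41) × 56 / (72 × 3.903) = 5544.0 / 281.02 ≈ 19.7 mL/min
CrCl ≈ 20 mL/min.
kefoparin: < 65 mL/min → 45% of 1200 mg = 540 mg.
zenomycin: < 30 mL/min → 10% of 250 mg = 25 mg.
Total = 540 + 25 = 565 mg.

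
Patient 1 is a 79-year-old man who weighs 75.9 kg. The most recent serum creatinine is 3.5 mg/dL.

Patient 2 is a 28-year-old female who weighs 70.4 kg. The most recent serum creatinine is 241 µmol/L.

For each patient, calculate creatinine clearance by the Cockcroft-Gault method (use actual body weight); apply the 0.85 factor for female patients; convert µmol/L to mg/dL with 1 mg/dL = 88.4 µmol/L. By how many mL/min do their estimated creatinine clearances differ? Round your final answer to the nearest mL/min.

Patient 1: CrCl = (140 − 79) × 75.9 / (72 × 3.5) = 4629.9 / 252.00 ≈ 18.4 mL/min
Patient 2: SCr = 241 / 88.4 = 2.726 mg/dL
Patient 2: CrCl = (140 − 28) × 70.4 / (72 × 2.726) × 0.85 = 7884.8 / 196.27 × 0.85 ≈ 34.1 mL/min
|18.4 − 34.1| = 15.7 mL/min

16 mL/min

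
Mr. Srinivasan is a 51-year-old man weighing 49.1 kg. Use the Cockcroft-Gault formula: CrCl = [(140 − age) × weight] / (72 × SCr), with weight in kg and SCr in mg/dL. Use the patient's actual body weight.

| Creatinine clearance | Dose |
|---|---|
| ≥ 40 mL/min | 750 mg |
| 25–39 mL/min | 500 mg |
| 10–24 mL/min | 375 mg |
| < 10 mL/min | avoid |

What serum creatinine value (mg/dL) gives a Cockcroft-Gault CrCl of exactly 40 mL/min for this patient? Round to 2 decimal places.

1.52 mg/dL

Standard dose requires CrCl ≥ 40 mL/min.
Set (140 − 51) × 49.1 / (72 × SCr) = 40
SCr = (140 − 51) × 49.1 / (72 × 40) = 1.517 mg/dL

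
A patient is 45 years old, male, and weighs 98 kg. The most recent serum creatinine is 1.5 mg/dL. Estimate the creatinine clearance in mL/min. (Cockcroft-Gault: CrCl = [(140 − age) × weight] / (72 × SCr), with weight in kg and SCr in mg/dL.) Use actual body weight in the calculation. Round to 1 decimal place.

CrCl = (140 − 45) × 98 / (72 × 1.5) = 9310.0 / 108.00 ≈ 86.2 mL/min

86.2 mL/min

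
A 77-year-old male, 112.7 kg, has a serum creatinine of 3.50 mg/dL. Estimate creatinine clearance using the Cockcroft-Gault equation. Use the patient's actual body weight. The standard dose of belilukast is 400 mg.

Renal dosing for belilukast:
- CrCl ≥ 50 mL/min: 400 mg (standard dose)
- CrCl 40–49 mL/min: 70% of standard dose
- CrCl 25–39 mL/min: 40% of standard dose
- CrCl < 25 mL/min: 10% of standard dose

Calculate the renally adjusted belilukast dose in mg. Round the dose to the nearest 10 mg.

CrCl = (140 − 77) × 112.7 / (72 × 3.5) = 7100.1 / 252.00 ≈ 28.2 mL/min
CrCl ≈ 28 mL/min → bracket 25–39 mL/min.
40% of 400 mg = 160 mg

160 mg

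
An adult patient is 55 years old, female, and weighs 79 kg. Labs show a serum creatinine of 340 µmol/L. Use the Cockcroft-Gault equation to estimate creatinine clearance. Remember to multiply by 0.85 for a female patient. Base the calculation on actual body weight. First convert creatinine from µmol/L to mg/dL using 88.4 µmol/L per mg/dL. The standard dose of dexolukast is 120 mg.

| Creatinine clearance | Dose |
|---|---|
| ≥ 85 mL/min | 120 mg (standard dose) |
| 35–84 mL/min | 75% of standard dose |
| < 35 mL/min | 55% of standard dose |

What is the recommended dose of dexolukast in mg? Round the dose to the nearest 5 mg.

SCr = 340 / 88.4 = 3.846 mg/dL
CrCl = (140 − 55) × 79 / (72 × 3.846) × 0.85 = 6715.0 / 276.91 × 0.85 ≈ 20.6 mL/min
CrCl ≈ 21 mL/min → bracket < 35 mL/min.
55% of 120 mg = 66 mg → 65 mg

65 mg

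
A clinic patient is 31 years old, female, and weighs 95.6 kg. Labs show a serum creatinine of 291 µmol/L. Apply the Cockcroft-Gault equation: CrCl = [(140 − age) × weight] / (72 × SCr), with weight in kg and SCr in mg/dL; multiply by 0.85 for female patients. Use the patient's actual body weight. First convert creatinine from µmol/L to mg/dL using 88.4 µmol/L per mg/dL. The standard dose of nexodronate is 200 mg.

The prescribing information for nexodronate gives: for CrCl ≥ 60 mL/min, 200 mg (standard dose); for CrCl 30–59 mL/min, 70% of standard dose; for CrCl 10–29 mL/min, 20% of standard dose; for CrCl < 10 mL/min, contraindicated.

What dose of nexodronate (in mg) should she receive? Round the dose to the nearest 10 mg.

SCr = 291 / 88.4 = 3.292 mg/dL
CrCl = (140 − 31) × 95.6 / (72 × 3.292) × 0.85 = 10420.4 / 237.02 × 0.85 ≈ 37.4 mL/min
CrCl ≈ 37 mL/min → bracket 30–59 mL/min.
70% of 200 mg = 140 mg

140 mg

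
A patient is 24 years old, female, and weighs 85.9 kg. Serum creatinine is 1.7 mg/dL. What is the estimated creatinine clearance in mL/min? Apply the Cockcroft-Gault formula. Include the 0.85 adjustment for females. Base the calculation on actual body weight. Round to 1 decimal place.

69.2 mL/min

CrCl = (140 − 24) × 85.9 / (72 × 1.7) × 0.85 = 9964.4 / 122.40 × 0.85 ≈ 69.2 mL/min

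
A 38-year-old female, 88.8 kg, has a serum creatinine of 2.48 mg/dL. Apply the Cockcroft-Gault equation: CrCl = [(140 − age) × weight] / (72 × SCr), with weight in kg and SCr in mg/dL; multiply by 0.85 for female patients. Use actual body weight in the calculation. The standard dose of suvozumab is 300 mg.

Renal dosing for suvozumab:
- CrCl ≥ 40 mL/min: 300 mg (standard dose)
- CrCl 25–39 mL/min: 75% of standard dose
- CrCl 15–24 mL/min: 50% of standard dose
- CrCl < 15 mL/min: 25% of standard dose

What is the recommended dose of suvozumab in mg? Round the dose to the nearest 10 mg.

CrCl = (140 − 38) × 88.8 / (72 × 2.48) × 0.85 = 9057.6 / 178.56 × 0.85 ≈ 43.1 mL/min
CrCl ≈ 43 mL/min → bracket ≥ 40 mL/min.
100% of 300 mg = 300 mg

300 mg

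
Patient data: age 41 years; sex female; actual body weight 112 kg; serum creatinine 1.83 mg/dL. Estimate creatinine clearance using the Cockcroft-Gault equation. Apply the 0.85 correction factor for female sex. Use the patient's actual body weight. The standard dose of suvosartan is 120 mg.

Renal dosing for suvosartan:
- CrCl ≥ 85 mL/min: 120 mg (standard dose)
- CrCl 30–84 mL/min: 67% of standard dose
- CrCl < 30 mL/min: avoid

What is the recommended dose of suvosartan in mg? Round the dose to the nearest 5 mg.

CrCl = (140 − 41) × 112 / (72 × 1.83) × 0.85 = 11088.0 / 131.76 × 0.85 ≈ 71.5 mL/min
CrCl ≈ 72 mL/min → bracket 30–84 mL/min.
67% of 120 mg = 80.4 mg → 80 mg

80 mg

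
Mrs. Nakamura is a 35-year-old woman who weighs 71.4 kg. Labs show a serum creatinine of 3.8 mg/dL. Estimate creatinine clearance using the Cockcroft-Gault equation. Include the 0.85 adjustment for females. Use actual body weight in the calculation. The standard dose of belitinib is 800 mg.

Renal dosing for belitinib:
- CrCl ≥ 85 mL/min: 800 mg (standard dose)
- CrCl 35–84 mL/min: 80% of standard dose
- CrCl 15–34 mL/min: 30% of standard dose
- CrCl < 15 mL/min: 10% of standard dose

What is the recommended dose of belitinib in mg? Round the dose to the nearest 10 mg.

CrCl = (140 − 35) × 71.4 / (72 × 3.8) × 0.85 = 7497.0 / 273.60 × 0.85 ≈ 23.3 mL/min
CrCl ≈ 23 mL/min → bracket 15–34 mL/min.
30% of 800 mg = 240 mg

240 mg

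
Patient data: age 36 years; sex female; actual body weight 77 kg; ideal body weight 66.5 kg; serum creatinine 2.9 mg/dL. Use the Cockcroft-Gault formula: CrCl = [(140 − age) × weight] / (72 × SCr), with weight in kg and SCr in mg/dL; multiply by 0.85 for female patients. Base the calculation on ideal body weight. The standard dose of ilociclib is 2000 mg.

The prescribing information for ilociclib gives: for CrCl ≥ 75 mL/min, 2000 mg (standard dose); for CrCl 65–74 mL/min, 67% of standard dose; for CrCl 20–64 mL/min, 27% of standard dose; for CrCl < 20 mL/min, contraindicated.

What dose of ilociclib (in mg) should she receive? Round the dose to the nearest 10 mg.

540 mg

CrCl = (140 − 36) × 66.5 / (72 × 2.9) × 0.85 = 6916.0 / 208.80 × 0.85 ≈ 28.2 mL/min
CrCl ≈ 28 mL/min → bracket 20–64 mL/min.
27% of 2000 mg = 540 mg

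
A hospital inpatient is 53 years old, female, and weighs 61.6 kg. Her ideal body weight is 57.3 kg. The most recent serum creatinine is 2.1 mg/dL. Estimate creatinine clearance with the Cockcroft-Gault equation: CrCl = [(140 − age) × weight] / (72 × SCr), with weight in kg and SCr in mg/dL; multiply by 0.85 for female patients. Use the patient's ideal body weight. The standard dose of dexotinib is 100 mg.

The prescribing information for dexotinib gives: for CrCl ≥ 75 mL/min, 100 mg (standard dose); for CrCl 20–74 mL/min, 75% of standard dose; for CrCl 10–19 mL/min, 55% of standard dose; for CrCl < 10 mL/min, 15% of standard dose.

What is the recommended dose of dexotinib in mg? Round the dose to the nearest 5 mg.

75 mg

CrCl = (140 − 53) × 57.3 / (72 × 2.1) × 0.85 = 4985.1 / 151.20 × 0.85 ≈ 28.0 mL/min
CrCl ≈ 28 mL/min → bracket 20–74 mL/min.
75% of 100 mg = 75 mg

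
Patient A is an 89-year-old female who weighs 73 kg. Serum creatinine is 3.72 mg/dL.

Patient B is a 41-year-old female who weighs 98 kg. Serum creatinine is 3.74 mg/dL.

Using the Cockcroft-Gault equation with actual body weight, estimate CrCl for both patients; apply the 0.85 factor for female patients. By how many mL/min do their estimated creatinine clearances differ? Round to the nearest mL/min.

Patient A: CrCl = (140 − 89) × 73 / (72 × 3.72) × 0.85 = 3723.0 / 267.84 × 0.85 ≈ 11.8 mL/min
Patient B: CrCl = (140 − 41) × 98 / (72 × 3.74) × 0.85 = 9702.0 / 269.28 × 0.85 ≈ 30.6 mL/min
|11.8 − 30.6| = 18.8 mL/min

19 mL/min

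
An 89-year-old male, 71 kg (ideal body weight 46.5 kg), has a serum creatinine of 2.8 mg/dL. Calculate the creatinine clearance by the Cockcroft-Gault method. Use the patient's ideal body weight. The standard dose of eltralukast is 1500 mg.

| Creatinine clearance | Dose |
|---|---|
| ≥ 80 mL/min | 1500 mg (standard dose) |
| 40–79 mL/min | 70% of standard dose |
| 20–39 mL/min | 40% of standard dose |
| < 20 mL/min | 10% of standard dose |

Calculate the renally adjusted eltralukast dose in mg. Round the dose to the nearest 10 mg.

CrCl = (140 − 89) × 46.5 / (72 × 2.8) = 2371.5 / 201.60 ≈ 11.8 mL/min
CrCl ≈ 12 mL/min → bracket < 20 mL/min.
10% of 1500 mg = 150 mg

150 mg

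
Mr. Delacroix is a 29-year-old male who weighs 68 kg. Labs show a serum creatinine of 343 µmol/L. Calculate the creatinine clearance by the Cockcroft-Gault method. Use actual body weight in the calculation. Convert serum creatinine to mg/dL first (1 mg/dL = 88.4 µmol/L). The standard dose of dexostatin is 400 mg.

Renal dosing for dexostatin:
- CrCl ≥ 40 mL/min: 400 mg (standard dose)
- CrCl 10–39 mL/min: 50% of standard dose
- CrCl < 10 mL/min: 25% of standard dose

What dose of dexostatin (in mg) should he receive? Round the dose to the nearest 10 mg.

200 mg

SCr = 343 / 88.4 = 3.88 mg/dL
CrCl = (140 − 29) × 68 / (72 × 3.88) = 7548.0 / 279.36 ≈ 27.0 mL/min
CrCl ≈ 27 mL/min → bracket 10–39 mL/min.
50% of 400 mg = 200 mg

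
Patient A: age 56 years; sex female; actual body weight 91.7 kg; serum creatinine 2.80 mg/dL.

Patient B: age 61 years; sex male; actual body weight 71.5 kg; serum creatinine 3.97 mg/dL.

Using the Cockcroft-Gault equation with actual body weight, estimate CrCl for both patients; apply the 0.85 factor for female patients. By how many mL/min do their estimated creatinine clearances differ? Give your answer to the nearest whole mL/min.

Patient A: CrCl = (140 − 56) × 91.7 / (72 × 2.8) × 0.85 = 7702.8 / 201.60 × 0.85 ≈ 32.5 mL/min
Patient B: CrCl = (140 − 61) × 71.5 / (72 × 3.97) = 5648.5 / 285.84 ≈ 19.8 mL/min
|32.5 − 19.8| = 12.7 mL/min

13 mL/min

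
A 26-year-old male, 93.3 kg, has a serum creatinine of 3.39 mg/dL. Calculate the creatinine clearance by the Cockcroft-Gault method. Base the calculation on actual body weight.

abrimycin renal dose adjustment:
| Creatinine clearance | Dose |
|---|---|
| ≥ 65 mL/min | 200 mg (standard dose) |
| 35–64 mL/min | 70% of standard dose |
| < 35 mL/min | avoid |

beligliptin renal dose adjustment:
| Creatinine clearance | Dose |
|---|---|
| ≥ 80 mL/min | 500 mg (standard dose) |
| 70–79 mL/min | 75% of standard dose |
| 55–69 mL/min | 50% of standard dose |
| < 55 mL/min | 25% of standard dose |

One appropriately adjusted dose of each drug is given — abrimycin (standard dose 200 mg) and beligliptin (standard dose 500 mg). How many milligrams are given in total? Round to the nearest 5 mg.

CrCl = (140 − 26) × 93.3 / (72 × 3.39) = 10636.2 / 244.08 ≈ 43.6 mL/min
CrCl ≈ 44 mL/min.
abrimycin: 35–64 mL/min → 70% of 200 mg = 140 mg.
beligliptin: < 55 mL/min → 25% of 500 mg = 125 mg.
Total = 140 + 125 = 265 mg.

265 mg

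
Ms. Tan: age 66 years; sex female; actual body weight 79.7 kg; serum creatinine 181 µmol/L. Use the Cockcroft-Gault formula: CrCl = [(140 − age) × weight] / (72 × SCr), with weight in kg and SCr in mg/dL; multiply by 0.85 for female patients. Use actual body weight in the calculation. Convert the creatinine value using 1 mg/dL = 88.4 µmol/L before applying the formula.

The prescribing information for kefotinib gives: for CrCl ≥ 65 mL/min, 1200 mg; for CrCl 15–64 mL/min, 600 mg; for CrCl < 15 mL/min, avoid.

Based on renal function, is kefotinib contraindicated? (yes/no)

SCr = 181 / 88.4 = 2.048 mg/dL
CrCl = (140 − 66) × 79.7 / (72 × 2.048) × 0.85 = 5897.8 / 147.46 × 0.85 ≈ 34.0 mL/min
CrCl ≈ 34 mL/min, which is ≥ 15 mL/min.

no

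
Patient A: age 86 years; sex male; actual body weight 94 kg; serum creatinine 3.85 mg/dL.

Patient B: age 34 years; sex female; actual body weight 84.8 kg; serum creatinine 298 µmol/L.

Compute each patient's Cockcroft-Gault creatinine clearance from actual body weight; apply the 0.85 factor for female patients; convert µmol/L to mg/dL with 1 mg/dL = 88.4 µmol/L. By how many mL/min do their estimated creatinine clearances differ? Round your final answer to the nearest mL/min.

13 mL/min

Patient A: CrCl = (140 − 86) × 94 / (72 × 3.85) = 5076.0 / 277.20 ≈ 18.3 mL/min
Patient B: SCr = 298 / 88.4 = 3.371 mg/dL
Patient B: CrCl = (140 − 34) × 84.8 / (72 × 3.371) × 0.85 = 8988.8 / 242.71 × 0.85 ≈ 31.5 mL/min
|18.3 − 31.5| = 13.2 mL/min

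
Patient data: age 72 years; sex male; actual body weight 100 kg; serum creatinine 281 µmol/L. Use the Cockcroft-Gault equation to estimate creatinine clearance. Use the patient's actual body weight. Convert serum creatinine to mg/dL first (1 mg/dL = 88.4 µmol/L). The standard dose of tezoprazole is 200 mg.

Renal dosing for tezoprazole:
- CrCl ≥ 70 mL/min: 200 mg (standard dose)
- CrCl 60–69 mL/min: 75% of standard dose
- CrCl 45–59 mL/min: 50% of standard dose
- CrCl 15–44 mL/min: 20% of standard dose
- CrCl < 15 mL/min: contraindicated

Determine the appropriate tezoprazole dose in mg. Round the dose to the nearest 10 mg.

SCr = 281 / 88.4 = 3.179 mg/dL
CrCl = (140 − 72) × 100 / (72 × 3.179) = 6800.0 / 228.89 ≈ 29.7 mL/min
CrCl ≈ 30 mL/min → bracket 15–44 mL/min.
20% of 200 mg = 40 mg

40 mg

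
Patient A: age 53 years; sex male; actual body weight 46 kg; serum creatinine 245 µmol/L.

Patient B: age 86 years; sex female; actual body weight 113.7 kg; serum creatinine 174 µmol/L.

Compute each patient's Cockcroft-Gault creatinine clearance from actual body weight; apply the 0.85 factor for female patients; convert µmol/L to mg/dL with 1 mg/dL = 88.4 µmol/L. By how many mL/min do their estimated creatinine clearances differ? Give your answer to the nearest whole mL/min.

17 mL/min

Patient A: SCr = 245 / 88.4 = 2.771 mg/dL
Patient A: CrCl = (140 − 53) × 46 / (72 × 2.771) = 4002.0 / 199.51 ≈ 20.1 mL/min
Patient B: SCr = 174 / 88.4 = 1.968 mg/dL
Patient B: CrCl = (140 − 86) × 113.7 / (72 × 1.968) × 0.85 = 6139.8 / 141.70 × 0.85 ≈ 36.8 mL/min
|20.1 − 36.8| = 16.7 mL/min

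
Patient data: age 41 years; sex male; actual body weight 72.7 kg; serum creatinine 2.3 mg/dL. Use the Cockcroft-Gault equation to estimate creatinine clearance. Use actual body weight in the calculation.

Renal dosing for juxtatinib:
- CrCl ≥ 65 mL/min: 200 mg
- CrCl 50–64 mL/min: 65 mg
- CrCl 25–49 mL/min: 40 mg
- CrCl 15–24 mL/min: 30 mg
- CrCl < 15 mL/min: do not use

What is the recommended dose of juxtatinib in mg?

CrCl = (140 − 41) × 72.7 / (72 × 2.3) = 7197.3 / 165.60 ≈ 43.5 mL/min
CrCl ≈ 43 mL/min → bracket 25–49 mL/min.
Dose for this bracket: 40 mg.

40 mg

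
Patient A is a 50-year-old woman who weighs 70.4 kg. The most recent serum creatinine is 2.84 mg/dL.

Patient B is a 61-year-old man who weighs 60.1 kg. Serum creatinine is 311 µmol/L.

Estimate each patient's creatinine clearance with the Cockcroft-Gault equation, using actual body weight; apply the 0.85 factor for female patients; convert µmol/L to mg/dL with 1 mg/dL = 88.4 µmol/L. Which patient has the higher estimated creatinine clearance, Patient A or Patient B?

Patient A

Patient A: CrCl = (140 − 50) × 70.4 / (72 × 2.84) × 0.85 = 6336.0 / 204.48 × 0.85 ≈ 26.3 mL/min
Patient B: SCr = 311 / 88.4 = 3.518 mg/dL
Patient B: CrCl = (140 − 61) × 60.1 / (72 × 3.518) = 4747.9 / 253.30 ≈ 18.7 mL/min
26.3 vs 18.7 mL/min → Patient A is higher.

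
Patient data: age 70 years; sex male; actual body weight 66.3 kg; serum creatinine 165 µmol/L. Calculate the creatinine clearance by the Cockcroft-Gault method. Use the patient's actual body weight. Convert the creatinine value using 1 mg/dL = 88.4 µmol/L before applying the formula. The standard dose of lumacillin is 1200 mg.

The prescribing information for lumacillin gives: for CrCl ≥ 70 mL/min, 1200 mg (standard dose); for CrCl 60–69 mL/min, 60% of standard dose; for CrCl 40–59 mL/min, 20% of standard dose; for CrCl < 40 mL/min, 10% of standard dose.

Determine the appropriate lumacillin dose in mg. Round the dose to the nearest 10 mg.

SCr = 165 / 88.4 = 1.867 mg/dL
CrCl = (140 − 70) × 66.3 / (72 × 1.867) = 4641.0 / 134.42 ≈ 34.5 mL/min
CrCl ≈ 35 mL/min → bracket < 40 mL/min.
10% of 1200 mg = 120 mg

120 mg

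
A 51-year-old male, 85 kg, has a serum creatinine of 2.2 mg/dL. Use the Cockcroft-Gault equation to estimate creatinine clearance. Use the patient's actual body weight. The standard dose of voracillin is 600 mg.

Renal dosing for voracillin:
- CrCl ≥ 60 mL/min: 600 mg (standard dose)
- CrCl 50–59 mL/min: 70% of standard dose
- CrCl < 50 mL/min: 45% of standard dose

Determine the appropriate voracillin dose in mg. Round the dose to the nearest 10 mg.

CrCl = (140 − 51) × 85 / (72 × 2.2) = 7565.0 / 158.40 ≈ 47.8 mL/min
CrCl ≈ 48 mL/min → bracket < 50 mL/min.
45% of 600 mg = 270 mg

270 mg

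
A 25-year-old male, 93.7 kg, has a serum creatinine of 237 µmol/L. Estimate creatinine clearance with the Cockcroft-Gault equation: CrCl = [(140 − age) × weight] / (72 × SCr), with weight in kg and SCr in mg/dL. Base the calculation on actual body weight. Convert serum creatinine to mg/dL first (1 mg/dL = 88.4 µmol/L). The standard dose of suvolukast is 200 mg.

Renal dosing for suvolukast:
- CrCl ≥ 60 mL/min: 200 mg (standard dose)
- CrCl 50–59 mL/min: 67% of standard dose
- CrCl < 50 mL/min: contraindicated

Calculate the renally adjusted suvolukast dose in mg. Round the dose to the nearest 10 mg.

130 mg

SCr = 237 / 88.4 = 2.681 mg/dL
CrCl = (140 − 25) × 93.7 / (72 × 2.681) = 10775.5 / 193.03 ≈ 55.8 mL/min
CrCl ≈ 56 mL/min → bracket 50–59 mL/min.
67% of 200 mg = 134 mg → 130 mg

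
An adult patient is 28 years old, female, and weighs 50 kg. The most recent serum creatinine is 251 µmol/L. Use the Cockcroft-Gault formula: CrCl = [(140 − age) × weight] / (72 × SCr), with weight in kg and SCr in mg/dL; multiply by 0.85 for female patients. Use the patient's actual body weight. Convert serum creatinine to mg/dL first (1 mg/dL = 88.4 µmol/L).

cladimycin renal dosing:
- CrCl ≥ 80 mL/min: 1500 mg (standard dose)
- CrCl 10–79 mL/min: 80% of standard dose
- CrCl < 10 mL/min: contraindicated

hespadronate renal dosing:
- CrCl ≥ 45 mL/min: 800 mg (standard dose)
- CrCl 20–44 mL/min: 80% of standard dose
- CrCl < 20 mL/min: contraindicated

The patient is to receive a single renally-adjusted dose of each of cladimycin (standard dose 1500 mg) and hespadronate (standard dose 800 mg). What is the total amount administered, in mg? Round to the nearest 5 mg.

1840 mg

SCr = 251 / 88.4 = 2.839 mg/dL
CrCl = (140 − 28) × 50 / (72 × 2.839) × 0.85 = 5600.0 / 204.41 × 0.85 ≈ 23.3 mL/min
CrCl ≈ 23 mL/min.
cladimycin: 10–79 mL/min → 80% of 1500 mg = 1200 mg.
hespadronate: 20–44 mL/min → 80% of 800 mg = 640 mg.
Total = 1200 + 640 = 1840 mg.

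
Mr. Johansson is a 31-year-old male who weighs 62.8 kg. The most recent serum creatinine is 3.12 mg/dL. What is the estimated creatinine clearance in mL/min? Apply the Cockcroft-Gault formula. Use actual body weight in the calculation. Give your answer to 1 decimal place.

30.5 mL/min

CrCl = (140 − 31) × 62.8 / (72 × 3.12) = 6845.2 / 224.64 ≈ 30.5 mL/min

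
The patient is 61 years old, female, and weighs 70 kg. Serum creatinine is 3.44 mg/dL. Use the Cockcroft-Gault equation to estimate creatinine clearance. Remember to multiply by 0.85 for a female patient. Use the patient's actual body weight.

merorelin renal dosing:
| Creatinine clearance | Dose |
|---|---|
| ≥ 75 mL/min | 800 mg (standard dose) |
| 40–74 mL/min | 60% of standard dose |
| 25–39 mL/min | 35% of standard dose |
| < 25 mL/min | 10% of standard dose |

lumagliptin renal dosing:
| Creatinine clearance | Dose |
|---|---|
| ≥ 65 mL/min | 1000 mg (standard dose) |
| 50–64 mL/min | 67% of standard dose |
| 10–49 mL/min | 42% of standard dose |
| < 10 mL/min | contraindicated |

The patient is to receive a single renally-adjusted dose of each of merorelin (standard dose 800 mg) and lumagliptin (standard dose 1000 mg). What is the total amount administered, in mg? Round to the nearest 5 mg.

500 mg

CrCl = (140 − 61) × 70 / (72 × 3.44) × 0.85 = 5530.0 / 247.68 × 0.85 ≈ 19.0 mL/min
CrCl ≈ 19 mL/min.
merorelin: < 25 mL/min → 10% of 800 mg = 80 mg.
lumagliptin: 10–49 mL/min → 42% of 1000 mg = 420 mg.
Total = 80 + 420 = 500 mg.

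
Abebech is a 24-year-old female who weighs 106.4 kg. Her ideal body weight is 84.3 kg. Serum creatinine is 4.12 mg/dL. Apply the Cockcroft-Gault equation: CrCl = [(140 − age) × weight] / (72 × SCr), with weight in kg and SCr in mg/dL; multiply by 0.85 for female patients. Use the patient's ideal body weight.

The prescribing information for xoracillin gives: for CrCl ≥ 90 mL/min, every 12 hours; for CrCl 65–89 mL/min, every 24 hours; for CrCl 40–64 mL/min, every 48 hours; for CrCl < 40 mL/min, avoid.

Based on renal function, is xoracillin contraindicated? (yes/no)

yes

CrCl = (140 − 24) × 84.3 / (72 × 4.12) × 0.85 = 9778.8 / 296.64 × 0.85 ≈ 28.0 mL/min
CrCl ≈ 28 mL/min, which is < 40 mL/min.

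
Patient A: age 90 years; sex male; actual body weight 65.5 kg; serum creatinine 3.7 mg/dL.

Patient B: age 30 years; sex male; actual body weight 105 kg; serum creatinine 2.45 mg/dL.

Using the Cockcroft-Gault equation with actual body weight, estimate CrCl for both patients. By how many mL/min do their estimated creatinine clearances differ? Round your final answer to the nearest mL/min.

Patient A: CrCl = (140 − 90) × 65.5 / (72 × 3.7) = 3275.0 / 266.40 ≈ 12.3 mL/min
Patient B: CrCl = (140 − 30) × 105 / (72 × 2.45) = 11550.0 / 176.40 ≈ 65.5 mL/min
|12.3 − 65.5| = 53.2 mL/min

53 mL/min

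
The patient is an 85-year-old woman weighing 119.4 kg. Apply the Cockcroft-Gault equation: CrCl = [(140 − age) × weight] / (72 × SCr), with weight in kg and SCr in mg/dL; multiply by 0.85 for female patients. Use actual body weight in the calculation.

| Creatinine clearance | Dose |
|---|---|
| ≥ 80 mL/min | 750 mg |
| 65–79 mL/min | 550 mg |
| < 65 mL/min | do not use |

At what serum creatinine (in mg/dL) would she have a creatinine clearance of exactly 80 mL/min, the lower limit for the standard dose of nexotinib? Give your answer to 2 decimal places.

0.97 mg/dL

Standard dose requires CrCl ≥ 80 mL/min.
Set (140 − 85) × 119.4 × 0.85 / (72 × SCr) = 80
SCr = (140 − 85) × 119.4 × 0.85 / (72 × 80) = 0.969 mg/dL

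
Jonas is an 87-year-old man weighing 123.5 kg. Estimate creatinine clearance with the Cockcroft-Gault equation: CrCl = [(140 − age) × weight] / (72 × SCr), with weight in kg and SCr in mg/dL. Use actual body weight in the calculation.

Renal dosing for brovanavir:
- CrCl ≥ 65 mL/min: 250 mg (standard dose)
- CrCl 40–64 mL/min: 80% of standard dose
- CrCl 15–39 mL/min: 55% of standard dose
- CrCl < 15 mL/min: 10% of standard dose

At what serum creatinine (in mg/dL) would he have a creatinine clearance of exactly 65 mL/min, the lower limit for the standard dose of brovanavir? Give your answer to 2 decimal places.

1.40 mg/dL

Standard dose requires CrCl ≥ 65 mL/min.
Set (140 − 87) × 123.5 / (72 × SCr) = 65
SCr = (140 − 87) × 123.5 / (72 × 65) = 1.399 mg/dL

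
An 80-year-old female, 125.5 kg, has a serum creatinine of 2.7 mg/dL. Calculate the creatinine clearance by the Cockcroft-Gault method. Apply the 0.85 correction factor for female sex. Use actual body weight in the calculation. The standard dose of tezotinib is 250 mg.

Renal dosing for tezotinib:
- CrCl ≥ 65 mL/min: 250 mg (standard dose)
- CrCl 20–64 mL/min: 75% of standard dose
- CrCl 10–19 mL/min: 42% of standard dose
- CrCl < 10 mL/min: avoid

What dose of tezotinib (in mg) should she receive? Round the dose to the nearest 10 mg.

190 mg

CrCl = (140 − 80) × 125.5 / (72 × 2.7) × 0.85 = 7530.0 / 194.40 × 0.85 ≈ 32.9 mL/min
CrCl ≈ 33 mL/min → bracket 20–64 mL/min.
75% of 250 mg = 187.5 mg → 190 mg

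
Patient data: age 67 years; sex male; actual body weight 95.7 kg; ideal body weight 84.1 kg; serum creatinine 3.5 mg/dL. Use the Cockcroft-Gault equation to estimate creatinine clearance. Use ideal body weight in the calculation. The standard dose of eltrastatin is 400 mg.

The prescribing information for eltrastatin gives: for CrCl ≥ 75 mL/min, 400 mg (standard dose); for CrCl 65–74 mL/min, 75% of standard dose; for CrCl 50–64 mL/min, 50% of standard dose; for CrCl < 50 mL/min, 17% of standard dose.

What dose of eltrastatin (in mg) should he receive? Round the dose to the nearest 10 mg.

CrCl = (140 − 67) × 84.1 / (72 × 3.5) = 6139.3 / 252.00 ≈ 24.4 mL/min
CrCl ≈ 24 mL/min → bracket < 50 mL/min.
17% of 400 mg = 68 mg → 70 mg

70 mg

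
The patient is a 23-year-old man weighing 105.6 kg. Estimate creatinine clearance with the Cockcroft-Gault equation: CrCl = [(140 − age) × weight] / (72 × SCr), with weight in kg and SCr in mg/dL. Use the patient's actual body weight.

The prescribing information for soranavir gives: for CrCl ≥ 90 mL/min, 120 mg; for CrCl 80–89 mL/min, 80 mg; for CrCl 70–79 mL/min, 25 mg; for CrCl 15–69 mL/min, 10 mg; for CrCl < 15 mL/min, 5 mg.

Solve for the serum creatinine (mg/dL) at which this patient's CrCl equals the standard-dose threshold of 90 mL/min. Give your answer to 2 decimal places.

Standard dose requires CrCl ≥ 90 mL/min.
Set (140 − 23) × 105.6 / (72 × SCr) = 90
SCr = (140 − 23) × 105.6 / (72 × 90) = 1.907 mg/dL

1.91 mg/dL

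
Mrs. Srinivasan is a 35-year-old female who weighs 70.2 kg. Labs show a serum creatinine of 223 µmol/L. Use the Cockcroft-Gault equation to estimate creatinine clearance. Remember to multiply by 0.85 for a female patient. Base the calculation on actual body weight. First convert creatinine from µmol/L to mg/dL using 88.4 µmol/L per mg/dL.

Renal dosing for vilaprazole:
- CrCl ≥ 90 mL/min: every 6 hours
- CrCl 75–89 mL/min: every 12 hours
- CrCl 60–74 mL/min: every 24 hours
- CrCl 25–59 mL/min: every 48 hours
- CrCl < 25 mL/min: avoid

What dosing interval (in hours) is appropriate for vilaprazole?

SCr = 223 / 88.4 = 2.523 mg/dL
CrCl = (140 − 35) × 70.2 / (72 × 2.523) × 0.85 = 7371.0 / 181.66 × 0.85 ≈ 34.5 mL/min
CrCl ≈ 34 mL/min → bracket 25–59 mL/min → every 48 hours.

every 48 hours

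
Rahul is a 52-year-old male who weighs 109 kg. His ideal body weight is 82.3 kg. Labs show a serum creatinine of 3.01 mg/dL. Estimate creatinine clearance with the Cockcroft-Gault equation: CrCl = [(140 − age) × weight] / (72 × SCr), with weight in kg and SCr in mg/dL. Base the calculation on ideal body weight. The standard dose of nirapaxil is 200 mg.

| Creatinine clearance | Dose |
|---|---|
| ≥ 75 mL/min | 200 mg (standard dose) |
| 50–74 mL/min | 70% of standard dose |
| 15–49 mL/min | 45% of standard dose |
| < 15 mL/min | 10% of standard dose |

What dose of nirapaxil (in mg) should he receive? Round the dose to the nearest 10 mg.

90 mg

CrCl = (140 − 52) × 82.3 / (72 × 3.01) = 7242.4 / 216.72 ≈ 33.4 mL/min
CrCl ≈ 33 mL/min → bracket 15–49 mL/min.
45% of 200 mg = 90 mg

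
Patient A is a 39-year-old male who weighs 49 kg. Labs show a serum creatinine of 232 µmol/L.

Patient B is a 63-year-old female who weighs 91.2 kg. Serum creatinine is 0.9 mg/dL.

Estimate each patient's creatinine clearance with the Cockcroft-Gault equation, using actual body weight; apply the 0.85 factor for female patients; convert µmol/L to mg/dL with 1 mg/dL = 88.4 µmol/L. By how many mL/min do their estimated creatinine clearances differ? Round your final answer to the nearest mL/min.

66 mL/min

Patient A: SCr = 232 / 88.4 = 2.624 mg/dL
Patient A: CrCl = (140 − 39) × 49 / (72 × 2.624) = 4949.0 / 188.93 ≈ 26.2 mL/min
Patient B: CrCl = (140 − 63) × 91.2 / (72 × 0.9) × 0.85 = 7022.4 / 64.80 × 0.85 ≈ 92.1 mL/min
|26.2 − 92.1| = 65.9 mL/min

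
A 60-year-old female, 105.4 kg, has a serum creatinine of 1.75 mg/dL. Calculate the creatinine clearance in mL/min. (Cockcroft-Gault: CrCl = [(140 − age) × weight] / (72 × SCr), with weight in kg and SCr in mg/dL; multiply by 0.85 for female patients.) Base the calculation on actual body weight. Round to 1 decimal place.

56.9 mL/min

CrCl = (140 − 60) × 105.4 / (72 × 1.75) × 0.85 = 8432.0 / 126.00 × 0.85 ≈ 56.9 mL/min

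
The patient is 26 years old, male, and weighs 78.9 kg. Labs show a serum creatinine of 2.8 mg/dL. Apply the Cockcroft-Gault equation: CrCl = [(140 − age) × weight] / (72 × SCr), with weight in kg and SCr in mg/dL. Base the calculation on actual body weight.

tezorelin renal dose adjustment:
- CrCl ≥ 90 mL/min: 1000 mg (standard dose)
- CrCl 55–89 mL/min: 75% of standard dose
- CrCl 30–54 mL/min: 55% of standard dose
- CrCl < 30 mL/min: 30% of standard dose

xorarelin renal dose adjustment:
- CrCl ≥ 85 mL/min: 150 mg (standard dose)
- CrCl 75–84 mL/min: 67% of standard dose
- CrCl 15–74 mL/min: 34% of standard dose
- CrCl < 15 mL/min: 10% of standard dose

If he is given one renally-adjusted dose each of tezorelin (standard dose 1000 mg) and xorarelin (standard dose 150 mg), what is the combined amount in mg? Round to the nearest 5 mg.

600 mg

CrCl = (140 − 26) × 78.9 / (72 × 2.8) = 8994.6 / 201.60 ≈ 44.6 mL/min
CrCl ≈ 45 mL/min.
tezorelin: 30–54 mL/min → 55% of 1000 mg = 550 mg.
xorarelin: 15–74 mL/min → 34% of 150 mg = 51 mg.
Total = 550 + 51 = 601 mg.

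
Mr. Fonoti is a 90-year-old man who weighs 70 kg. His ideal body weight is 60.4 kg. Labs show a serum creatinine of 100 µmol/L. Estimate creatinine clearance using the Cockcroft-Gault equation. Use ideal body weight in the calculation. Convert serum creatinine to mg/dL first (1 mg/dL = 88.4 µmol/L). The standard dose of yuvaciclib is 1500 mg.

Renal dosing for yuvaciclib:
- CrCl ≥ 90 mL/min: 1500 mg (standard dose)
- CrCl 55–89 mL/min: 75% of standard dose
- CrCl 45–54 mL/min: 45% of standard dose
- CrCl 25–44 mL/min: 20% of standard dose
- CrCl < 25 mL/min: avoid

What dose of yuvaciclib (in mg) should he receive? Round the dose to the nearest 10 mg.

SCr = 100 / 88.4 = 1.131 mg/dL
CrCl = (140 − 90) × 60.4 / (72 × 1.131) = 3020.0 / 81.43 ≈ 37.1 mL/min
CrCl ≈ 37 mL/min → bracket 25–44 mL/min.
20% of 1500 mg = 300 mg

300 mg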